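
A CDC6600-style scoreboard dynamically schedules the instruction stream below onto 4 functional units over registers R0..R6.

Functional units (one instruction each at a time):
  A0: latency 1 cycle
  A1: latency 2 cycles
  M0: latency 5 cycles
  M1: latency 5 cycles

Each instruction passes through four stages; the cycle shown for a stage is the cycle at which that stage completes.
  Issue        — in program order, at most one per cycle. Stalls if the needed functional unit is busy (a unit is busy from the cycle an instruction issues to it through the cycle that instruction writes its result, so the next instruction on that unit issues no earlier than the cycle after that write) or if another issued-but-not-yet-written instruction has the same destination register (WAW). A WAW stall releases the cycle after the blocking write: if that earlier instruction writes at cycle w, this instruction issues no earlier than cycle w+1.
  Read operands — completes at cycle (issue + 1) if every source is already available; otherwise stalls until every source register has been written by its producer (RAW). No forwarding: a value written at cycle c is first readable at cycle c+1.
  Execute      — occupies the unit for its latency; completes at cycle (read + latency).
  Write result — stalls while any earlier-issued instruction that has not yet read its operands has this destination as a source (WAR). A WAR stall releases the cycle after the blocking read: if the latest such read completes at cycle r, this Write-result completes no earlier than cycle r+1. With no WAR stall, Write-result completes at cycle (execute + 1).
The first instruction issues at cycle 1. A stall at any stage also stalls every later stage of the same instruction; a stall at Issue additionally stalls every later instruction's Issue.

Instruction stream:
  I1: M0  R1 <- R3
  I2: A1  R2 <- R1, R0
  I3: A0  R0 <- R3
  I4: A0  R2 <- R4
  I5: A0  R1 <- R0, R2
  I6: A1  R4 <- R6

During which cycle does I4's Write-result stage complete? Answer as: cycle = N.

cycle = 16

t=1  I1 dispatched to M0
t=2  I1 operands ready · I2 dispatched to A1
t=3  I3 dispatched to A0
t=4  I3 operands ready
t=5  I3 complete
t=7  I1 complete
t=8  R1←I1
t=9  I2 operands ready
t=10  R0←I3
t=11  I2 complete
t=12  R2←I2
t=13  I4 dispatched to A0
t=14  I4 operands ready
t=15  I4 complete
t=16  R2←I4
t=17  I5 dispatched to A0
t=18  I5 operands ready · I6 dispatched to A1
t=19  I5 complete · I6 operands ready
t=20  R1←I5
t=21  I6 complete
t=22  R4←I6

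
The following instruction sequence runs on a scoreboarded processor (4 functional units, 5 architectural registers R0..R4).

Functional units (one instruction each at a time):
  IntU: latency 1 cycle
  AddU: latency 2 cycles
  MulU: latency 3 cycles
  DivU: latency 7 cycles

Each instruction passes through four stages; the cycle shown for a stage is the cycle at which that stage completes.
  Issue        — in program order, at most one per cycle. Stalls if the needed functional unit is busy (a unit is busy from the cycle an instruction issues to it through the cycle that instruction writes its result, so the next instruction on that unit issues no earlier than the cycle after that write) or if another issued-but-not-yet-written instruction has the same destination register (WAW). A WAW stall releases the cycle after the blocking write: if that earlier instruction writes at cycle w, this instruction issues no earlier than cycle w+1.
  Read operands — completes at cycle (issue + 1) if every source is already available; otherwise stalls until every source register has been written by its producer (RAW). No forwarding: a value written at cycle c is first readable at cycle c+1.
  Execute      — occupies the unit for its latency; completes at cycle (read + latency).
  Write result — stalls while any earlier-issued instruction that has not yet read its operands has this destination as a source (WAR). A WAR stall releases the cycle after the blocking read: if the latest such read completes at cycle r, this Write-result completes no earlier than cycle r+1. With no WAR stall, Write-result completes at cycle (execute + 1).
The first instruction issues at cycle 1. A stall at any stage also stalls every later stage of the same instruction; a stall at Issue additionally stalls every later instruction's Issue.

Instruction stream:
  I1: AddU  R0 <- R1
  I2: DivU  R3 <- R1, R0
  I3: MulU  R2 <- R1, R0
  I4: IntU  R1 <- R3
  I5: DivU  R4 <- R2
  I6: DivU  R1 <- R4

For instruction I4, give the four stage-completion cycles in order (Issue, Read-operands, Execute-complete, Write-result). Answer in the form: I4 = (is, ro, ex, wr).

1) issue 1, read 2, done 4, write 5
2) issue 2, read 6, done 13, write 14  <RAW R0: wait I1 write@5>
3) issue 3, read 6, done 9, write 10  <RAW R0: wait I1 write@5>
4) issue 4, read 15, done 16, write 17  <RAW R3: wait I2 write@14>
5) issue 15, read 16, done 23, write 24  <struct: DivU busy until I2 writes@14>
6) issue 25, read 26, done 33, write 34  <struct: DivU busy until I5 writes@24>

I4 = (4, 15, 16, 17)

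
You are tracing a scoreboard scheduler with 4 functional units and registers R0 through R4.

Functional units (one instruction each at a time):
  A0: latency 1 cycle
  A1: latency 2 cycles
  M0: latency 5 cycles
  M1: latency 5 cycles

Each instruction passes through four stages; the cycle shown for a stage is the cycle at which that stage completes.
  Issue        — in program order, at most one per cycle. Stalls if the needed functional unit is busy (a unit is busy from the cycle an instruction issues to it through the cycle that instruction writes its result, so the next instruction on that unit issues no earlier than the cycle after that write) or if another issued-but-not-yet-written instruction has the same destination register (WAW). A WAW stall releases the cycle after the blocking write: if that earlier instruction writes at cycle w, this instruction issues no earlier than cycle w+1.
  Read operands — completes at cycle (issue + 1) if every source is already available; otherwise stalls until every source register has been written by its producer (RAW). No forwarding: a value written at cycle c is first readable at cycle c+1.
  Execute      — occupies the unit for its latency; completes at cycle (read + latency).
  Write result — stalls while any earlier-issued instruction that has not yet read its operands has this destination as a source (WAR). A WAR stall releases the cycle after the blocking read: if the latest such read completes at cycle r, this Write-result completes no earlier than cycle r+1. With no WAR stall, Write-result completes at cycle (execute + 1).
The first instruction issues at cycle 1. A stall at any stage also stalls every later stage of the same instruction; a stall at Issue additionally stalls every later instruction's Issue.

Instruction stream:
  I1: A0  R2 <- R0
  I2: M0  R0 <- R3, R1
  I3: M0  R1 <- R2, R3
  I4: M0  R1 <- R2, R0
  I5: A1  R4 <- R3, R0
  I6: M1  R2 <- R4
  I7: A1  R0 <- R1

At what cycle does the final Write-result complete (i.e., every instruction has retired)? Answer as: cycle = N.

cycle = 30

cycle 1: issue I1 (A0)
cycle 2: I1 read-ops | issue I2 (M0)
cycle 3: I1 finished on A0 | I2 read-ops
cycle 4: I1→R2
cycle 8: I2 finished on M0
cycle 9: I2→R0
cycle 10: issue I3 (M0)
cycle 11: I3 read-ops
cycle 16: I3 finished on M0
cycle 17: I3→R1
cycle 18: issue I4 (M0)
cycle 19: I4 read-ops | issue I5 (A1)
cycle 20: I5 read-ops | issue I6 (M1)
cycle 22: I5 finished on A1
cycle 23: I5→R4
cycle 24: I4 finished on M0 | I6 read-ops | issue I7 (A1)
cycle 25: I4→R1
cycle 26: I7 read-ops
cycle 28: I7 finished on A1
cycle 29: I6 finished on M1 | I7→R0
cycle 30: I6→R2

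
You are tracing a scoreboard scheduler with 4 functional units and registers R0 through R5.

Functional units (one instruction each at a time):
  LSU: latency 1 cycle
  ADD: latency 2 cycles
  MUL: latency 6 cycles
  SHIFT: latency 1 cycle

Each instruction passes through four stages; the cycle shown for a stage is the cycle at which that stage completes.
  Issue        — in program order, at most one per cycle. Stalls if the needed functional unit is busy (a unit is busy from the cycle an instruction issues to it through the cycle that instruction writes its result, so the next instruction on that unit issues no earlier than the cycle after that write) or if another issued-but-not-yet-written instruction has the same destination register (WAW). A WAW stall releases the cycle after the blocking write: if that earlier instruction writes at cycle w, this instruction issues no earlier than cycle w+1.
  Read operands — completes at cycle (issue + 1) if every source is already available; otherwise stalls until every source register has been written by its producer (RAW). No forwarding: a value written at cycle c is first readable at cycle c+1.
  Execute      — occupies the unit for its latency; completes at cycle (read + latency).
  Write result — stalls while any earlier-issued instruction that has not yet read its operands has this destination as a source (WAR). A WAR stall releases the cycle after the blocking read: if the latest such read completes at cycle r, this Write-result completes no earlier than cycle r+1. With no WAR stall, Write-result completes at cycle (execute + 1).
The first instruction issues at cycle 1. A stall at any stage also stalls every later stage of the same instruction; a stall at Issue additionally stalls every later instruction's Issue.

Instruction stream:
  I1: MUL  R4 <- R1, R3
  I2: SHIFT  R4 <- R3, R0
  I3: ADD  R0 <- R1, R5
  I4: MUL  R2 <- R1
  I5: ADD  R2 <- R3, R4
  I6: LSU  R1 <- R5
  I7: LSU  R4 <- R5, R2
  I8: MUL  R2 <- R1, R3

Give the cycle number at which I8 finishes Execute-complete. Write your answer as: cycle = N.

I1 -> (1, 2, 8, 9)
I2 -> (10, 11, 12, 13)  // WAW R4: wait I1 write@9
I3 -> (11, 12, 14, 15)
I4 -> (12, 13, 19, 20)
I5 -> (21, 22, 24, 25)  // WAW R2: wait I4 write@20
I6 -> (22, 23, 24, 25)
I7 -> (26, 27, 28, 29)  // struct: LSU busy until I6 writes@25
I8 -> (27, 28, 34, 35)

cycle = 34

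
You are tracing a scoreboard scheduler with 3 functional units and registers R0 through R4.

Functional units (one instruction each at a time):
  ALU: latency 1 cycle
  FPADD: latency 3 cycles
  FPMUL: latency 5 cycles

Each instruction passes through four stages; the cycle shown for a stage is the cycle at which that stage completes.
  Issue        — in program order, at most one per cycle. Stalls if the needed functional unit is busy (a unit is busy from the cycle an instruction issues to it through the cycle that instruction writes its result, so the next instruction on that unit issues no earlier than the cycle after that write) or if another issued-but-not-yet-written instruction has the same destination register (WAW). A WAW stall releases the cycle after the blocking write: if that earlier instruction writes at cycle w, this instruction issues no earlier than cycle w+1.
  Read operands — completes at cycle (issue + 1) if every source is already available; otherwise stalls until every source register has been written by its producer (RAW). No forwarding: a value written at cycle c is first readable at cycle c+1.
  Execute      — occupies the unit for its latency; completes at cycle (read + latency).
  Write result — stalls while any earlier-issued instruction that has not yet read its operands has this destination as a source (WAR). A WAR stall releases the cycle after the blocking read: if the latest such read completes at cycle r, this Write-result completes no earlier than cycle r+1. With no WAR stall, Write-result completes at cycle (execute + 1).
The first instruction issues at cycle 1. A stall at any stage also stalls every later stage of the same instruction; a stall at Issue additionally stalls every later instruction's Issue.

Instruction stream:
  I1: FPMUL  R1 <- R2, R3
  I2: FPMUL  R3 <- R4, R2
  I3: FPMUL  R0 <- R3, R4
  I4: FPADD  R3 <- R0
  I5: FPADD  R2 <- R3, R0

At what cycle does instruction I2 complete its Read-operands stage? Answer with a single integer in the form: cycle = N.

t=1  I1→FPMUL
t=2  I1 RO
t=7  I1 EX
t=8  I1 WR R1
t=9  I2→FPMUL
t=10  I2 RO
t=15  I2 EX
t=16  I2 WR R3
t=17  I3→FPMUL
t=18  I3 RO | I4→FPADD
t=23  I3 EX
t=24  I3 WR R0
t=25  I4 RO
t=28  I4 EX
t=29  I4 WR R3
t=30  I5→FPADD
t=31  I5 RO
t=34  I5 EX
t=35  I5 WR R2

cycle = 10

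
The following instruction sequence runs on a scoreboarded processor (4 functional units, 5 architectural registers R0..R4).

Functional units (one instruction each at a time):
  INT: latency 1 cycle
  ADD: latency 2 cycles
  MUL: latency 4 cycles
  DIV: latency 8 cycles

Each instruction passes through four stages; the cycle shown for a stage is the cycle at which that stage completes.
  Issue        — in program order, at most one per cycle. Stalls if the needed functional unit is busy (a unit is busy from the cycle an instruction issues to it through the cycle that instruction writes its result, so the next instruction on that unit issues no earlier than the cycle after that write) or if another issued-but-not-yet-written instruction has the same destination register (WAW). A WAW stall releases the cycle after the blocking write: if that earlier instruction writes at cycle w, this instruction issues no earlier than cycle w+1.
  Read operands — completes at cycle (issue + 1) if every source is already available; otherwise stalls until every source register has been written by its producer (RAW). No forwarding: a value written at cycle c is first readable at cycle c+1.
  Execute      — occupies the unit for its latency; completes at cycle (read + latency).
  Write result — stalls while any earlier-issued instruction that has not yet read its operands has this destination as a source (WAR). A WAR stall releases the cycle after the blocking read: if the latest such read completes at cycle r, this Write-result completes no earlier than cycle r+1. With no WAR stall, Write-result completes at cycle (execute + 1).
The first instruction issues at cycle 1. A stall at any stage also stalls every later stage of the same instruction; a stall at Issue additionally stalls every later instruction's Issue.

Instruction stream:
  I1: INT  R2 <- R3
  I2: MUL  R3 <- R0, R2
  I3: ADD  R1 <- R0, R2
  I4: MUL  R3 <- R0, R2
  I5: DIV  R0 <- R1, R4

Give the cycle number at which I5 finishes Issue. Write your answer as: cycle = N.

cycle = 12

c1: I1 issues→INT
c2: I1 reads · I2 issues→MUL
c3: I1 exec-done · I3 issues→ADD
c4: I1 writes R2
c5: I2 reads · I3 reads
c7: I3 exec-done
c8: I3 writes R1
c9: I2 exec-done
c10: I2 writes R3
c11: I4 issues→MUL
c12: I4 reads · I5 issues→DIV
c13: I5 reads
c16: I4 exec-done
c17: I4 writes R3
c21: I5 exec-done
c22: I5 writes R0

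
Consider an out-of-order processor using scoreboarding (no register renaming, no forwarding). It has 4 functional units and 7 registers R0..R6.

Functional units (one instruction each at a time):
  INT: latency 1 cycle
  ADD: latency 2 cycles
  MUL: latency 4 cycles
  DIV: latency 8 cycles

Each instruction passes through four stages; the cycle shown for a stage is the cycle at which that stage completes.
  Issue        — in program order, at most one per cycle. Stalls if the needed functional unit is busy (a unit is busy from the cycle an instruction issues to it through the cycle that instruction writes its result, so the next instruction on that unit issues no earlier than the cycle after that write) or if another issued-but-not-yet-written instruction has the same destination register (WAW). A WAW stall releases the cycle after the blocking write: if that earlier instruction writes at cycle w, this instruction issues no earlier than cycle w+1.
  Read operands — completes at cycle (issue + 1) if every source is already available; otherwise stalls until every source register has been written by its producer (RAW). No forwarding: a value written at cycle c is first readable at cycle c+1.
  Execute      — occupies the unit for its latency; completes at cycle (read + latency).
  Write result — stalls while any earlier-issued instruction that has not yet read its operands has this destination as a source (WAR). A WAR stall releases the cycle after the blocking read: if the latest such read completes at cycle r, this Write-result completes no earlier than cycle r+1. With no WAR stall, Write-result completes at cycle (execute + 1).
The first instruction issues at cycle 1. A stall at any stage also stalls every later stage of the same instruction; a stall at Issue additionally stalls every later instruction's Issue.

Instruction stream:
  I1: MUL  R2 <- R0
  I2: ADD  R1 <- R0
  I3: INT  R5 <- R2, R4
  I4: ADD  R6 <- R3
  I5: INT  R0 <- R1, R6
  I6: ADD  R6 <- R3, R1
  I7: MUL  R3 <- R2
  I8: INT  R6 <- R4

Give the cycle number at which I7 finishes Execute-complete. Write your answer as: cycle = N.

cycle 1: issue I1 (MUL)
cycle 2: I1 read-ops | issue I2 (ADD)
cycle 3: I2 read-ops | issue I3 (INT)
cycle 5: I2 finished on ADD
cycle 6: I1 finished on MUL | I2→R1
cycle 7: I1→R2 | issue I4 (ADD)
cycle 8: I3 read-ops | I4 read-ops
cycle 9: I3 finished on INT
cycle 10: I3→R5 | I4 finished on ADD
cycle 11: I4→R6 | issue I5 (INT)
cycle 12: I5 read-ops | issue I6 (ADD)
cycle 13: I5 finished on INT | I6 read-ops | issue I7 (MUL)
cycle 14: I5→R0 | I7 read-ops
cycle 15: I6 finished on ADD
cycle 16: I6→R6
cycle 17: issue I8 (INT)
cycle 18: I7 finished on MUL | I8 read-ops
cycle 19: I7→R3 | I8 finished on INT
cycle 20: I8→R6

cycle = 18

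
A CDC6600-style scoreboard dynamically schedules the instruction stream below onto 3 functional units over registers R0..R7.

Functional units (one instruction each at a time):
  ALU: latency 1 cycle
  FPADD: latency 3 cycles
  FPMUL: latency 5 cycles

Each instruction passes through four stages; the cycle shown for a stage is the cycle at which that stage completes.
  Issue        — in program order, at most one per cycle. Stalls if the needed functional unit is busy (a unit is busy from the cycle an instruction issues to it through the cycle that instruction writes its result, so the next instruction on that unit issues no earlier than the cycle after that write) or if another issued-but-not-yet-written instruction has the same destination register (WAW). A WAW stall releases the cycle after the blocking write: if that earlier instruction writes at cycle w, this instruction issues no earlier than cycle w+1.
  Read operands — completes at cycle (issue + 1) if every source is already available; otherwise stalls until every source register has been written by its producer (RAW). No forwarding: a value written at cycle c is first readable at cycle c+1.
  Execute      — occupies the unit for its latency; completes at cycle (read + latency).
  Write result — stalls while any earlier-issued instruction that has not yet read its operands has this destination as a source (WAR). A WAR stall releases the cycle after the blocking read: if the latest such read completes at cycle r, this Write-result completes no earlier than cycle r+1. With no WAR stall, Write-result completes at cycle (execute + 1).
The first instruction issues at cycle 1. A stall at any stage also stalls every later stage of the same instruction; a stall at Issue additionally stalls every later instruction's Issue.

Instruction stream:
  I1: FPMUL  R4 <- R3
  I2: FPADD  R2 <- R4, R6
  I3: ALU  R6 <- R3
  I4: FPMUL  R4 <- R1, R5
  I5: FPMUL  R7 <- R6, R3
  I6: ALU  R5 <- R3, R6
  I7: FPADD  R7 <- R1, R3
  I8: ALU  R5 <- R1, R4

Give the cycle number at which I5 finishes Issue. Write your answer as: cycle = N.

I1 -> (1, 2, 7, 8)
I2 -> (2, 9, 12, 13)  // RAW R4: wait I1 write@8
I3 -> (3, 4, 5, 10)  // WAR R6: wait I2 read@9
I4 -> (9, 10, 15, 16)  // struct: FPMUL busy until I1 writes@8
I5 -> (17, 18, 23, 24)  // struct: FPMUL busy until I4 writes@16
I6 -> (18, 19, 20, 21)
I7 -> (25, 26, 29, 30)  // WAW R7: wait I5 write@24
I8 -> (26, 27, 28, 29)

cycle = 17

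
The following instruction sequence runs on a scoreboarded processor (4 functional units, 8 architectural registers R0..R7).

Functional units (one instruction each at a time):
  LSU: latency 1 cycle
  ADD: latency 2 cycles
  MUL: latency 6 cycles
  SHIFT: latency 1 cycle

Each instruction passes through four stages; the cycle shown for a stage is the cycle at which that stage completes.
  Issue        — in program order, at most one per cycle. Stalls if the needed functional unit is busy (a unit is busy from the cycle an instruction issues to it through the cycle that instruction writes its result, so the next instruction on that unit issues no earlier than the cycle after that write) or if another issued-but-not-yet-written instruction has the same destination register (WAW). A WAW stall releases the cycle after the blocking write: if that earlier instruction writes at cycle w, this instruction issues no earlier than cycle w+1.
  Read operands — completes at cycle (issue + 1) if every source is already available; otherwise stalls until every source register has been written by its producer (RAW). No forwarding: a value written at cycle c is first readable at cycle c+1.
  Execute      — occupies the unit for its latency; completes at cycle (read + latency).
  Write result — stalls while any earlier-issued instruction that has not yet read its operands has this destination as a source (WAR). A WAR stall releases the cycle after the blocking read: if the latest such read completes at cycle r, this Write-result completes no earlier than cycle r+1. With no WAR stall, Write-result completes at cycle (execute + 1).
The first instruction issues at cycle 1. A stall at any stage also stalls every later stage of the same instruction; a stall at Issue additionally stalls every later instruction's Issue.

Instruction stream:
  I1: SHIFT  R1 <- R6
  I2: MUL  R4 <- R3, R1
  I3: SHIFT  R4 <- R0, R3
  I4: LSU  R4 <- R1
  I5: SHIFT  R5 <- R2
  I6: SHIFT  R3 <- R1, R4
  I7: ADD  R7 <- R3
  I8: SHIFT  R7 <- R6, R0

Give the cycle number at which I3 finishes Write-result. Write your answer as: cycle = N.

t=1  I1 issues→SHIFT
t=2  I1 reads, I2 issues→MUL
t=3  I1 exec-done
t=4  I1 writes R1
t=5  I2 reads
t=11  I2 exec-done
t=12  I2 writes R4
t=13  I3 issues→SHIFT
t=14  I3 reads
t=15  I3 exec-done
t=16  I3 writes R4
t=17  I4 issues→LSU
t=18  I4 reads, I5 issues→SHIFT
t=19  I4 exec-done, I5 reads
t=20  I4 writes R4, I5 exec-done
t=21  I5 writes R5
t=22  I6 issues→SHIFT
t=23  I6 reads, I7 issues→ADD
t=24  I6 exec-done
t=25  I6 writes R3
t=26  I7 reads
t=28  I7 exec-done
t=29  I7 writes R7
t=30  I8 issues→SHIFT
t=31  I8 reads
t=32  I8 exec-done
t=33  I8 writes R7

cycle = 16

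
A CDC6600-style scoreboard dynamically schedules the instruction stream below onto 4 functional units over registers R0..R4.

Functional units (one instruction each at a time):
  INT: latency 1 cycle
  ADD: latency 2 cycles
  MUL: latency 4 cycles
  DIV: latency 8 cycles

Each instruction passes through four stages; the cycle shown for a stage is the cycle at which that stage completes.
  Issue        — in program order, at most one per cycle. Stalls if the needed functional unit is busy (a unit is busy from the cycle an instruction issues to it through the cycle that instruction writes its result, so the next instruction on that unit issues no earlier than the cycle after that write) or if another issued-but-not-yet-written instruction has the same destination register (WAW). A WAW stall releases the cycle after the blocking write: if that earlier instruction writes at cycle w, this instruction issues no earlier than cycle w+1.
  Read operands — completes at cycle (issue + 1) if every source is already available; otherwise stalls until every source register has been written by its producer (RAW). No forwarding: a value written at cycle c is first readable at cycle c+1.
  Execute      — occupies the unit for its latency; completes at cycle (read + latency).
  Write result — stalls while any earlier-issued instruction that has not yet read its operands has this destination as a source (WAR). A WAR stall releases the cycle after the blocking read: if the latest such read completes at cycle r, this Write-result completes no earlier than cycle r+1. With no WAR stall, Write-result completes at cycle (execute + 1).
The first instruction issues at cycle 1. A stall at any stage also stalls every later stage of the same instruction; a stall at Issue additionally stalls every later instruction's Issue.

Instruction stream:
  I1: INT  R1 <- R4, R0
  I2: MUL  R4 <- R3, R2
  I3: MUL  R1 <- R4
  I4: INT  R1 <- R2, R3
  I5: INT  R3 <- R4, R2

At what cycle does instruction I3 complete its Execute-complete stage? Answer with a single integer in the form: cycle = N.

t=1  issue I1 (INT)
t=2  I1 read-ops, issue I2 (MUL)
t=3  I1 finished on INT, I2 read-ops
t=4  I1→R1
t=7  I2 finished on MUL
t=8  I2→R4
t=9  issue I3 (MUL)
t=10  I3 read-ops
t=14  I3 finished on MUL
t=15  I3→R1
t=16  issue I4 (INT)
t=17  I4 read-ops
t=18  I4 finished on INT
t=19  I4→R1
t=20  issue I5 (INT)
t=21  I5 read-ops
t=22  I5 finished on INT
t=23  I5→R3

cycle = 14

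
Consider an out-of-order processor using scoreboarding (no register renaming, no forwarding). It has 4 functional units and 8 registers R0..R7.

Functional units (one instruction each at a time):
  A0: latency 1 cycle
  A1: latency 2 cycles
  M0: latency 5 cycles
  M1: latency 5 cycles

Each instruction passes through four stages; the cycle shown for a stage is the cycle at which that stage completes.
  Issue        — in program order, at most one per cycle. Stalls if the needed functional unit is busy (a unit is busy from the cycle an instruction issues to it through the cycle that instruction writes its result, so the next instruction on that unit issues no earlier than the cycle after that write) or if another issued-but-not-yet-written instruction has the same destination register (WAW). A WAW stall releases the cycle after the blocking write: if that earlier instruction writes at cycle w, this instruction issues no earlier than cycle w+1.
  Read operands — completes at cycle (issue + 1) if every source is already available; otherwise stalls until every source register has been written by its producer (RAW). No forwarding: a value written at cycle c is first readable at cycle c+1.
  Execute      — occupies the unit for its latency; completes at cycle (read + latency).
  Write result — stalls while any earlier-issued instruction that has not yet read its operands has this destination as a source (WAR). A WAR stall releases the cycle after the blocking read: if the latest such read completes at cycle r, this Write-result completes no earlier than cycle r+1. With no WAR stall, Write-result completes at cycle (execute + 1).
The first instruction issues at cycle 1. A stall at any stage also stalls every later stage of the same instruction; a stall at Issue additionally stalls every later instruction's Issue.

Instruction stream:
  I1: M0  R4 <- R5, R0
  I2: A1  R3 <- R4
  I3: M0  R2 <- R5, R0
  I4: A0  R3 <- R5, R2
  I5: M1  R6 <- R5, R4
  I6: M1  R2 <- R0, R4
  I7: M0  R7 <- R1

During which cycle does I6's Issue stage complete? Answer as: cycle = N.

cycle = 22

cycle 1: issue I1 (M0)
cycle 2: I1 read-ops | issue I2 (A1)
cycle 7: I1 finished on M0
cycle 8: I1→R4
cycle 9: I2 read-ops | issue I3 (M0)
cycle 10: I3 read-ops
cycle 11: I2 finished on A1
cycle 12: I2→R3
cycle 13: issue I4 (A0)
cycle 14: issue I5 (M1)
cycle 15: I3 finished on M0 | I5 read-ops
cycle 16: I3→R2
cycle 17: I4 read-ops
cycle 18: I4 finished on A0
cycle 19: I4→R3
cycle 20: I5 finished on M1
cycle 21: I5→R6
cycle 22: issue I6 (M1)
cycle 23: I6 read-ops | issue I7 (M0)
cycle 24: I7 read-ops
cycle 28: I6 finished on M1
cycle 29: I6→R2 | I7 finished on M0
cycle 30: I7→R7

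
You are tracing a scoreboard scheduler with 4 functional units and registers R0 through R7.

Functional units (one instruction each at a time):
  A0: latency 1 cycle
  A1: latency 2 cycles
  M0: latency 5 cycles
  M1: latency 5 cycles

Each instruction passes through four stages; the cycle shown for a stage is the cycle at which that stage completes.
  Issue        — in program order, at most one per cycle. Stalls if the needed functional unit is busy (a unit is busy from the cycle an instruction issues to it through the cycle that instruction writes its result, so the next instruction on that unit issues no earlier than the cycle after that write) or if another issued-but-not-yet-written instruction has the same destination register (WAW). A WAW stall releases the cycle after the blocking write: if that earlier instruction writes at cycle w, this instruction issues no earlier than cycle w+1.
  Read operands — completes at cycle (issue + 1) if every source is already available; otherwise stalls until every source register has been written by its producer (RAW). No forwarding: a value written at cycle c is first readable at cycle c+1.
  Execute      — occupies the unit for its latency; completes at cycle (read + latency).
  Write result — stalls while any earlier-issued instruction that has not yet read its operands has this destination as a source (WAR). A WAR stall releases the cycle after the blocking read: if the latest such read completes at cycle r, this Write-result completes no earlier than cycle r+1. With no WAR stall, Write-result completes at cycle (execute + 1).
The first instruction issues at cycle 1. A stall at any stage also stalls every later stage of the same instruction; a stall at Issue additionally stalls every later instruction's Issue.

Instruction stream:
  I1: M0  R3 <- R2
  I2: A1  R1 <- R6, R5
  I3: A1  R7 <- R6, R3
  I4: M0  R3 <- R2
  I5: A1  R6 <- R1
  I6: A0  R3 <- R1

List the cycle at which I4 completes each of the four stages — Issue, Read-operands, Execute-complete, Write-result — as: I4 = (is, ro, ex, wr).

t=1  issue I1 (M0)
t=2  I1 read-ops, issue I2 (A1)
t=3  I2 read-ops
t=5  I2 finished on A1
t=6  I2→R1
t=7  I1 finished on M0, issue I3 (A1)
t=8  I1→R3
t=9  I3 read-ops, issue I4 (M0)
t=10  I4 read-ops
t=11  I3 finished on A1
t=12  I3→R7
t=13  issue I5 (A1)
t=14  I5 read-ops
t=15  I4 finished on M0
t=16  I4→R3, I5 finished on A1
t=17  I5→R6, issue I6 (A0)
t=18  I6 read-ops
t=19  I6 finished on A0
t=20  I6→R3

I4 = (9, 10, 15, 16)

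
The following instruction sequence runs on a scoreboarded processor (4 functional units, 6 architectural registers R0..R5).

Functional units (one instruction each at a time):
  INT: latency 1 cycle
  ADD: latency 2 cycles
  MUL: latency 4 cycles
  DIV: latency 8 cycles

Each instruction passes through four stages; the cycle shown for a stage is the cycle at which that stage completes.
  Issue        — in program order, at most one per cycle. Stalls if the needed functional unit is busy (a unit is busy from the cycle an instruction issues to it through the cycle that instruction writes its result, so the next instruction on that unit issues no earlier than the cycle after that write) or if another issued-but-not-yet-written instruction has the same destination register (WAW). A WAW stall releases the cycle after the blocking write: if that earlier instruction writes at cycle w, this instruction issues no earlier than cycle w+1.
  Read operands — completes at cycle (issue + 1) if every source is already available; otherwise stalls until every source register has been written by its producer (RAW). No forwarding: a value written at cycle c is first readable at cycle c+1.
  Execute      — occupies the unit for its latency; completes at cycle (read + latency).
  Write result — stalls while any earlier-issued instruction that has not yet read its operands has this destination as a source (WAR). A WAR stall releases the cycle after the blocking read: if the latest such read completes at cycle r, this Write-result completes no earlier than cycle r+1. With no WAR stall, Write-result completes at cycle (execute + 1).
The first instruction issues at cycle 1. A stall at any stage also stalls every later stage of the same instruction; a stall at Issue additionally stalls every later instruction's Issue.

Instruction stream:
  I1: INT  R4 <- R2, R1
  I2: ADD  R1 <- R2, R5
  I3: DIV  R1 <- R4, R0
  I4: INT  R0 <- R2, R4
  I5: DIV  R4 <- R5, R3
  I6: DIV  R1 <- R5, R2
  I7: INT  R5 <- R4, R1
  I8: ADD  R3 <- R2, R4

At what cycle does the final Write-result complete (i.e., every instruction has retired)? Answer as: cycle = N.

  I1 | 1 | 2 | 3 | 4
  I2 | 2 | 3 | 5 | 6
  I3 | 7 | 8 | 16 | 17   WAW R1: wait I2 write@6
  I4 | 8 | 9 | 10 | 11
  I5 | 18 | 19 | 27 | 28   struct: DIV busy until I3 writes@17
  I6 | 29 | 30 | 38 | 39   struct: DIV busy until I5 writes@28
  I7 | 30 | 40 | 41 | 42   RAW R1: wait I6 write@39
  I8 | 31 | 32 | 34 | 35

cycle = 42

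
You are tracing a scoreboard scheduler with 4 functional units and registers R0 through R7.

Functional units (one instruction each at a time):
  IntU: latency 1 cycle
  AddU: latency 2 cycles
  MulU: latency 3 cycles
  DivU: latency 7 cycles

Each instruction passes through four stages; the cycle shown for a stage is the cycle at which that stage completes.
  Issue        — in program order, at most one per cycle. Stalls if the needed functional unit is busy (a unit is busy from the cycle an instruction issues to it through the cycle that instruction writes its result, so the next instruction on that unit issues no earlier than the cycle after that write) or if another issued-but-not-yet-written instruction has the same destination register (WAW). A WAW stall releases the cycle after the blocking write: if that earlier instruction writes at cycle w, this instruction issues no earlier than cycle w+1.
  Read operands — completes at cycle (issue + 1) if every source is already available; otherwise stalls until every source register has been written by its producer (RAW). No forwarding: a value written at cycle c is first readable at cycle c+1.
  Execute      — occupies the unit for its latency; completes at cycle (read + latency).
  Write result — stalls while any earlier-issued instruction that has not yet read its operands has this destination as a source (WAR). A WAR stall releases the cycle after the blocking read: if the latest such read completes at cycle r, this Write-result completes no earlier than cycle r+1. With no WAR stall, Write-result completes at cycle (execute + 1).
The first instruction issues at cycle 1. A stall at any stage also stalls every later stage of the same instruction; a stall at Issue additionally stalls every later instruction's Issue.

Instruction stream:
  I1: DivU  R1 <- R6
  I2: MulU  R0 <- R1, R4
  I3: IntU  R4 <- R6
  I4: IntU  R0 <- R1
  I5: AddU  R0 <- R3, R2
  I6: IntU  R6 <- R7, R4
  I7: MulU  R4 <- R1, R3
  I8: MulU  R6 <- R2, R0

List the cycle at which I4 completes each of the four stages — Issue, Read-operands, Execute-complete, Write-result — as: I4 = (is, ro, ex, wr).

t=1  issue I1 (DivU)
t=2  I1 read-ops, issue I2 (MulU)
t=3  issue I3 (IntU)
t=4  I3 read-ops
t=5  I3 finished on IntU
t=9  I1 finished on DivU
t=10  I1→R1
t=11  I2 read-ops
t=12  I3→R4
t=14  I2 finished on MulU
t=15  I2→R0
t=16  issue I4 (IntU)
t=17  I4 read-ops
t=18  I4 finished on IntU
t=19  I4→R0
t=20  issue I5 (AddU)
t=21  I5 read-ops, issue I6 (IntU)
t=22  I6 read-ops, issue I7 (MulU)
t=23  I5 finished on AddU, I6 finished on IntU, I7 read-ops
t=24  I5→R0, I6→R6
t=26  I7 finished on MulU
t=27  I7→R4
t=28  issue I8 (MulU)
t=29  I8 read-ops
t=32  I8 finished on MulU
t=33  I8→R6

I4 = (16, 17, 18, 19)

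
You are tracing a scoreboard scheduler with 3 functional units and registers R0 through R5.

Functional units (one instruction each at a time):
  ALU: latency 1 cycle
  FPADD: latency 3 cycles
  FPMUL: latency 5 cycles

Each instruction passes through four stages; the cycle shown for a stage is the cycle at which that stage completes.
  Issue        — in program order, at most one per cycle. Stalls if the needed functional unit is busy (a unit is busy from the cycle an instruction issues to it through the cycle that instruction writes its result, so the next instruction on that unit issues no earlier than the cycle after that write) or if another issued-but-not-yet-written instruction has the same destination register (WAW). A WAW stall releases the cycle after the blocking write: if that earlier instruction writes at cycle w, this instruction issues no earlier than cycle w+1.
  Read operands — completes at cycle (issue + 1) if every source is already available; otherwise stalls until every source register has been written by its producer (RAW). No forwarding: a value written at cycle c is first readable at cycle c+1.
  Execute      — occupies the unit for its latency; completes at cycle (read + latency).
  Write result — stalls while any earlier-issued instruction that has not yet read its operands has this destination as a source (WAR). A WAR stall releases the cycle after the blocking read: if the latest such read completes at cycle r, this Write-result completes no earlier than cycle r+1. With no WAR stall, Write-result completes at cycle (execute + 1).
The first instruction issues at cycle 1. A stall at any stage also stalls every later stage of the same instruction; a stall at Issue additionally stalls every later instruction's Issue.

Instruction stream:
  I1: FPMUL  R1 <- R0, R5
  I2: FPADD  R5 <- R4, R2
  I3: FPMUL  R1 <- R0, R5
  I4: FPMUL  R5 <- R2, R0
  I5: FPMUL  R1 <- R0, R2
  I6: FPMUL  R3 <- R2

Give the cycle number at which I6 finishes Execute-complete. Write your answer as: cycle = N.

cycle 1: I1→FPMUL
cycle 2: I1 RO; I2→FPADD
cycle 3: I2 RO
cycle 6: I2 EX
cycle 7: I1 EX; I2 WR R5
cycle 8: I1 WR R1
cycle 9: I3→FPMUL
cycle 10: I3 RO
cycle 15: I3 EX
cycle 16: I3 WR R1
cycle 17: I4→FPMUL
cycle 18: I4 RO
cycle 23: I4 EX
cycle 24: I4 WR R5
cycle 25: I5→FPMUL
cycle 26: I5 RO
cycle 31: I5 EX
cycle 32: I5 WR R1
cycle 33: I6→FPMUL
cycle 34: I6 RO
cycle 39: I6 EX
cycle 40: I6 WR R3

cycle = 39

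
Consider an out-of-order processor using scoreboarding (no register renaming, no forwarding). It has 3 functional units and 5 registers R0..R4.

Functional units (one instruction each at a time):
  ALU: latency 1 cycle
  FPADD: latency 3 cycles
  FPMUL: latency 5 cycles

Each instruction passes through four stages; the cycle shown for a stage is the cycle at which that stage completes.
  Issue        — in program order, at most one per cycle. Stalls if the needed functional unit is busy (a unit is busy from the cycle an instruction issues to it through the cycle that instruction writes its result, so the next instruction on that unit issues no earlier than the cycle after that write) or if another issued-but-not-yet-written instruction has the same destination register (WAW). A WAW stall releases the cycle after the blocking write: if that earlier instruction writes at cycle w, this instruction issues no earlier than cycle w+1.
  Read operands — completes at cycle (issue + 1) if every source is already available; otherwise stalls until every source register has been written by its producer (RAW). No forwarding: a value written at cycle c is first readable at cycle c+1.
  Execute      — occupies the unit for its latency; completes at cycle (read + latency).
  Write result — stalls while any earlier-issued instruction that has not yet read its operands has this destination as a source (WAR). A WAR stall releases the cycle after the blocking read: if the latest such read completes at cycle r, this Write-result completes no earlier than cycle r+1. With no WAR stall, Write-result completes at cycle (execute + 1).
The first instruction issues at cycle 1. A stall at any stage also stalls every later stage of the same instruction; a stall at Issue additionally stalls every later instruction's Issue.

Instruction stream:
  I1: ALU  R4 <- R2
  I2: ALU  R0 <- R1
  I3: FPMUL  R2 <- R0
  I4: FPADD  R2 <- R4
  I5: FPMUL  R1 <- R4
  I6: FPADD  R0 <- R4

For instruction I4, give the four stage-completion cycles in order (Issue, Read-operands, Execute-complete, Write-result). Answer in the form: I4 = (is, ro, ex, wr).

c1: I1 issues→ALU
c2: I1 reads
c3: I1 exec-done
c4: I1 writes R4
c5: I2 issues→ALU
c6: I2 reads · I3 issues→FPMUL
c7: I2 exec-done
c8: I2 writes R0
c9: I3 reads
c14: I3 exec-done
c15: I3 writes R2
c16: I4 issues→FPADD
c17: I4 reads · I5 issues→FPMUL
c18: I5 reads
c20: I4 exec-done
c21: I4 writes R2
c22: I6 issues→FPADD
c23: I5 exec-done · I6 reads
c24: I5 writes R1
c26: I6 exec-done
c27: I6 writes R0

I4 = (16, 17, 20, 21)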